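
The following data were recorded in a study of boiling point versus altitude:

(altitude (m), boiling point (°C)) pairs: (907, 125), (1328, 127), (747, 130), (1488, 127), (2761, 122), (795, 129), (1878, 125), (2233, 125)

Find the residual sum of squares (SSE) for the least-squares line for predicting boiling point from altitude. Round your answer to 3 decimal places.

n = 8, Σx = 12137, Σy = 1010, Σxy = 1521389, Σx² = 22126705, Σy² = 127558
Sxx = Σx² − (Σx)²/n = 22126705 − 18413346.125 = 3713358.875
Sxy = Σxy − (Σx)(Σy)/n = 1521389 − 1532296.25 = -10907.25
Syy = Σy² − (Σy)²/n = 127558 − 127512.5 = 45.5
b = Sxy/Sxx = -10907.25/3713358.875 = -0.002937
SSE = Syy − b·Sxy = 45.5 − (-0.002937)·(-10907.25) = 13.462132

13.462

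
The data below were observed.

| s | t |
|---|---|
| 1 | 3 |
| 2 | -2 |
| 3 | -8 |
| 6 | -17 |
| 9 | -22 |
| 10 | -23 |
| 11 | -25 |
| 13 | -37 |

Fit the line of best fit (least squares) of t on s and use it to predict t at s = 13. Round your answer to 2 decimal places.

-33.97

n = 8, Σx = 55, Σy = -131, Σxy = -1311, Σx² = 521
Sxx = Σx² − (Σx)²/n = 521 − 378.125 = 142.875
Sxy = Σxy − (Σx)(Σy)/n = -1311 − (-900.625) = -410.375
b = Sxy/Sxx = -410.375/142.875 = -2.872266
a = ȳ − b·x̄ = -16.375 − (-2.872266)·6.875 = 3.371829
ŷ(13) = a + b·13 = 3.371829 + (-2.872266)·13 = -33.967629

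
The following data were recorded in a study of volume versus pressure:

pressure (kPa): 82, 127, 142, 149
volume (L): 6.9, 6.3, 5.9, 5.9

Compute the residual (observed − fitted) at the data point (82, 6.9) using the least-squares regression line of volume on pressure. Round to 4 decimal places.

-0.0176

n = 4, Σx = 500, Σy = 25, Σxy = 3082.8, Σx² = 65218
Sxx = Σx² − (Σx)²/n = 65218 − 62500 = 2718
Sxy = Σxy − (Σx)(Σy)/n = 3082.8 − 3125 = -42.2
b = Sxy/Sxx = -42.2/2718 = -0.015526
a = ȳ − b·x̄ = 6.25 − (-0.015526)·125 = 8.190765
ŷ(82) = 8.190765 + (-0.015526)·82 = 6.917623
residual = y − ŷ = 6.9 − 6.917623 = -0.017623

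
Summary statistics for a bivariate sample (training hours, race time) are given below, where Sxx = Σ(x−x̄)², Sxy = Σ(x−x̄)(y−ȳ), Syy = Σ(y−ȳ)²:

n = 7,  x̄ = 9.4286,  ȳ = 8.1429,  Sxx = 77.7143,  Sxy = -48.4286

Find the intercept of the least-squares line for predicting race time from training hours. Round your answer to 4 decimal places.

b = Sxy/Sxx = -48.4286/77.7143 = -0.623162
a = ȳ − b·x̄ = 8.1429 − (-0.623162)·9.4286 = 14.018445

14.0184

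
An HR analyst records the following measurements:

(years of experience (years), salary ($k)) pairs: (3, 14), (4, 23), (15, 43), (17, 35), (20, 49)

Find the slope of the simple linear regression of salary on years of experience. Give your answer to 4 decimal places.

1.7249

n = 5, Σx = 59, Σy = 164, Σxy = 2354, Σx² = 939
Sxx = Σx² − (Σx)²/n = 939 − 696.2 = 242.8
Sxy = Σxy − (Σx)(Σy)/n = 2354 − 1935.2 = 418.8
b = Sxy/Sxx = 418.8/242.8 = 1.724876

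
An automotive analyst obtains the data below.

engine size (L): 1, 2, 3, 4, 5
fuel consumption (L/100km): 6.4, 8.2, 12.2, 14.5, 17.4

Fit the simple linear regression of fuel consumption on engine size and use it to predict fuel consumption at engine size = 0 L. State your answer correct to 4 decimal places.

3.2500

n = 5, Σx = 15, Σy = 58.7, Σxy = 204.4, Σx² = 55
Sxx = Σx² − (Σx)²/n = 55 − 45 = 10
Sxy = Σxy − (Σx)(Σy)/n = 204.4 − 176.1 = 28.3
b = Sxy/Sxx = 28.3/10 = 2.83
a = ȳ − b·x̄ = 11.74 − 2.83·3 = 3.25
ŷ(0) = a + b·0 = 3.25 + 2.83·0 = 3.25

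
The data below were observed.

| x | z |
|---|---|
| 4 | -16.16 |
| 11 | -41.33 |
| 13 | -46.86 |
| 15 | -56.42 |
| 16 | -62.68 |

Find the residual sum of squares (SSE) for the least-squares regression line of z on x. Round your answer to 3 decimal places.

n = 5, Σx = 59, Σy = -223.45, Σxy = -2977.63, Σx² = 787, Σy² = 11277.1729
Sxx = Σx² − (Σx)²/n = 787 − 696.2 = 90.8
Sxy = Σxy − (Σx)(Σy)/n = -2977.63 − (-2636.71) = -340.92
Syy = Σy² − (Σy)²/n = 11277.1729 − 9985.9805 = 1291.1924
b = Sxy/Sxx = -340.92/90.8 = -3.754626
SSE = Syy − b·Sxy = 1291.1924 − (-3.754626)·(-340.92) = 11.165457

11.165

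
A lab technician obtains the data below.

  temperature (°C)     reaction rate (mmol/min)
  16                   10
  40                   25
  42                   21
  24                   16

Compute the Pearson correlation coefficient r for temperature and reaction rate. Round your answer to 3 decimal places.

0.940

n = 4, Σx = 122, Σy = 72, Σxy = 2426, Σx² = 4196, Σy² = 1422
Sxx = Σx² − (Σx)²/n = 4196 − 3721 = 475
Sxy = Σxy − (Σx)(Σy)/n = 2426 − 2196 = 230
Syy = Σy² − (Σy)²/n = 1422 − 1296 = 126
r = Sxy/√(Sxx·Syy) = 230/√(59850) = 230/244.642596 = 0.940147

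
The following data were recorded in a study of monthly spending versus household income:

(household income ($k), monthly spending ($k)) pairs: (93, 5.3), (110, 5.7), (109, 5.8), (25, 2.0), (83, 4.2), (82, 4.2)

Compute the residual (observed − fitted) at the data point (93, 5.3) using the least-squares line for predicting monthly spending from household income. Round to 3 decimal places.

n = 6, Σx = 502, Σy = 27.2, Σxy = 2495.1, Σx² = 46868
Sxx = Σx² − (Σx)²/n = 46868 − 42000.666667 = 4867.333333
Sxy = Σxy − (Σx)(Σy)/n = 2495.1 − 2275.733333 = 219.366667
b = Sxy/Sxx = 219.366667/4867.333333 = 0.045069
a = ȳ − b·x̄ = 4.533333 − 0.045069·83.666667 = 0.762546
ŷ(93) = 0.762546 + 0.045069·93 = 4.953979
residual = y − ŷ = 5.3 − 4.953979 = 0.346021

0.346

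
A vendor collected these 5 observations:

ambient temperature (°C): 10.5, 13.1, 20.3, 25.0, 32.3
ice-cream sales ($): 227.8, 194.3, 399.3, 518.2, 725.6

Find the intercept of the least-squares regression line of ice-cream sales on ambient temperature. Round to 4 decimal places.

-79.1929

n = 5, Σx = 101.2, Σy = 2065.2, Σxy = 49434.9, Σx² = 2362.24
Sxx = Σx² − (Σx)²/n = 2362.24 − 2048.288 = 313.952
Sxy = Σxy − (Σx)(Σy)/n = 49434.9 − 41799.648 = 7635.252
b = Sxy/Sxx = 7635.252/313.952 = 24.319807
a = ȳ − b·x̄ = 413.04 − 24.319807·20.24 = -79.192891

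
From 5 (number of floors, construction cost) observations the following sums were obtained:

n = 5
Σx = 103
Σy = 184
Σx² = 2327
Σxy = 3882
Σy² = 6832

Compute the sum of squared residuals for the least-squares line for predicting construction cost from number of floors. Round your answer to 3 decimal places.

Sxx = Σx² − (Σx)²/n = 2327 − 2121.8 = 205.2
Sxy = Σxy − (Σx)(Σy)/n = 3882 − 3790.4 = 91.6
Syy = Σy² − (Σy)²/n = 6832 − 6771.2 = 60.8
b = Sxy/Sxx = 91.6/205.2 = 0.446394
SSE = Syy − b·Sxy = 60.8 − 0.446394·91.6 = 19.910331

19.910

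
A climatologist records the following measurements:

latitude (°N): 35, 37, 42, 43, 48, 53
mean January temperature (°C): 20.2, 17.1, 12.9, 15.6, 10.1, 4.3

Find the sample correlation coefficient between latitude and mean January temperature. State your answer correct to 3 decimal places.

-0.969

n = 6, Σx = 258, Σy = 80.2, Σxy = 3265, Σx² = 11320, Σy² = 1230.72
Sxx = Σx² − (Σx)²/n = 11320 − 11094 = 226
Sxy = Σxy − (Σx)(Σy)/n = 3265 − 3448.6 = -183.6
Syy = Σy² − (Σy)²/n = 1230.72 − 1072.006667 = 158.713333
r = Sxy/√(Sxx·Syy) = -183.6/√(35869.213333) = -183.6/189.391693 = -0.969419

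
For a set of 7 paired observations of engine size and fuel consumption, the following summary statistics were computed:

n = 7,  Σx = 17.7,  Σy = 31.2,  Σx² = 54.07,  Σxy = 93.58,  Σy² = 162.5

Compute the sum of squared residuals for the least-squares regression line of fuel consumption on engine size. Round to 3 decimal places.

Sxx = Σx² − (Σx)²/n = 54.07 − 44.755714 = 9.314286
Sxy = Σxy − (Σx)(Σy)/n = 93.58 − 78.891429 = 14.688571
Syy = Σy² − (Σy)²/n = 162.5 − 139.062857 = 23.437143
b = Sxy/Sxx = 14.688571/9.314286 = 1.576994
SSE = Syy − b·Sxy = 23.437143 − 1.576994·14.688571 = 0.273356

0.273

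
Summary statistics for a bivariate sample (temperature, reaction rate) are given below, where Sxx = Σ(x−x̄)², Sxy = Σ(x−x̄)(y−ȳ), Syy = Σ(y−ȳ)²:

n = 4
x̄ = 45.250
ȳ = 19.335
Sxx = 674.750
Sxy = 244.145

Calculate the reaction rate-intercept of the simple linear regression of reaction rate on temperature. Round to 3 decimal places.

b = Sxy/Sxx = 244.145/674.75 = 0.361830
a = ȳ − b·x̄ = 19.335 − 0.361830·45.25 = 2.962179

2.962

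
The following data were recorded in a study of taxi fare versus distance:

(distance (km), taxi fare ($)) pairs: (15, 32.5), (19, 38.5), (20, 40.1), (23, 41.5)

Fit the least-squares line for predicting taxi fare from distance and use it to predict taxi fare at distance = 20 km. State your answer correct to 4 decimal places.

39.0191

n = 4, Σx = 77, Σy = 152.6, Σxy = 2975.5, Σx² = 1515
Sxx = Σx² − (Σx)²/n = 1515 − 1482.25 = 32.75
Sxy = Σxy − (Σx)(Σy)/n = 2975.5 − 2937.55 = 37.95
b = Sxy/Sxx = 37.95/32.75 = 1.158779
a = ȳ − b·x̄ = 38.15 − 1.158779·19.25 = 15.843511
ŷ(20) = a + b·20 = 15.843511 + 1.158779·20 = 39.019084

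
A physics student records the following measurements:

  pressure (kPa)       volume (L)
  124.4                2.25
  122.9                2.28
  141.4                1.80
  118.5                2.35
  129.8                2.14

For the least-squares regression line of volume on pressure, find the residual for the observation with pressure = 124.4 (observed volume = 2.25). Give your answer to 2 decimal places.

n = 5, Σx = 637, Σy = 10.82, Σxy = 1370.879, Σx² = 81464.02
Sxx = Σx² − (Σx)²/n = 81464.02 − 81153.8 = 310.22
Sxy = Σxy − (Σx)(Σy)/n = 1370.879 − 1378.468 = -7.589
b = Sxy/Sxx = -7.589/310.22 = -0.024463
a = ȳ − b·x̄ = 2.164 − (-0.024463)·127.4 = 5.280622
ŷ(124.4) = 5.280622 + (-0.024463)·124.4 = 2.237390
residual = y − ŷ = 2.25 − 2.237390 = 0.012610

0.01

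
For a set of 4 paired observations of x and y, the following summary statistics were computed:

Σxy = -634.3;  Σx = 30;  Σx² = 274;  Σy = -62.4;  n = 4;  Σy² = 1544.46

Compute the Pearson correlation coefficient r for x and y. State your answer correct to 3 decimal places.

Sxx = Σx² − (Σx)²/n = 274 − 225 = 49
Sxy = Σxy − (Σx)(Σy)/n = -634.3 − (-468) = -166.3
Syy = Σy² − (Σy)²/n = 1544.46 − 973.44 = 571.02
r = Sxy/√(Sxx·Syy) = -166.3/√(27979.98) = -166.3/167.272173 = -0.994188

-0.994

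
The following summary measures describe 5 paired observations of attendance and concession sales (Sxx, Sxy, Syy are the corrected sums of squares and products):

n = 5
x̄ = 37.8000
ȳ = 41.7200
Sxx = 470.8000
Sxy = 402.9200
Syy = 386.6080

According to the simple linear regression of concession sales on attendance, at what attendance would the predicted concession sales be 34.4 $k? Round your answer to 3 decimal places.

29.247

b = Sxy/Sxx = 402.92/470.8 = 0.855820
a = ȳ − b·x̄ = 41.72 − 0.855820·37.8 = 9.370008
Set a + b·x = 34.4: x = (34.4 − 9.370008) / 0.855820 = 29.246798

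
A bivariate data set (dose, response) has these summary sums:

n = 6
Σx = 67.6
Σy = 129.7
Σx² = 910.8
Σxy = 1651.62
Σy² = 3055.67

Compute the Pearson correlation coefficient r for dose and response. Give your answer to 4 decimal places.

Sxx = Σx² − (Σx)²/n = 910.8 − 761.626667 = 149.173333
Sxy = Σxy − (Σx)(Σy)/n = 1651.62 − 1461.286667 = 190.333333
Syy = Σy² − (Σy)²/n = 3055.67 − 2803.681667 = 251.988333
r = Sxy/√(Sxx·Syy) = 190.333333/√(37589.939644) = 190.333333/193.881251 = 0.981701

0.9817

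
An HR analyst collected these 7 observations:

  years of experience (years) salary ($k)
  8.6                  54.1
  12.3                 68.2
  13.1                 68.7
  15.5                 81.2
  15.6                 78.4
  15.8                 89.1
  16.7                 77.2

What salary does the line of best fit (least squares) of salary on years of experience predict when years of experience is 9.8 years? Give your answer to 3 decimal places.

58.735

n = 7, Σx = 97.6, Σy = 516.9, Σxy = 7382.75, Σx² = 1409
Sxx = Σx² − (Σx)²/n = 1409 − 1360.822857 = 48.177143
Sxy = Σxy − (Σx)(Σy)/n = 7382.75 − 7207.062857 = 175.687143
b = Sxy/Sxx = 175.687143/48.177143 = 3.646691
a = ȳ − b·x̄ = 73.842857 − 3.646691·13.942857 = 22.997568
ŷ(9.8) = a + b·9.8 = 22.997568 + 3.646691·9.8 = 58.735138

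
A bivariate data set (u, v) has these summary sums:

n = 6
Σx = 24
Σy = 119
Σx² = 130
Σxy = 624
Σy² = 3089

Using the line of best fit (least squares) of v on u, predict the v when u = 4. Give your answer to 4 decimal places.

19.8333

Sxx = Σx² − (Σx)²/n = 130 − 96 = 34
Sxy = Σxy − (Σx)(Σy)/n = 624 − 476 = 148
b = Sxy/Sxx = 148/34 = 4.352941
a = ȳ − b·x̄ = 19.833333 − 4.352941·4 = 2.421569
ŷ(4) = a + b·4 = 2.421569 + 4.352941·4 = 19.833333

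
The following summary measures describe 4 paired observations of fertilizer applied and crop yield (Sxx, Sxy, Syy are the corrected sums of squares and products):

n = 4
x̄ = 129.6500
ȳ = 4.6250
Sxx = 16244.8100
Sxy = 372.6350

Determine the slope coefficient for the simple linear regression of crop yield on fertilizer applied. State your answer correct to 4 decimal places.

b = Sxy/Sxx = 372.635/16244.81 = 0.022939

0.0229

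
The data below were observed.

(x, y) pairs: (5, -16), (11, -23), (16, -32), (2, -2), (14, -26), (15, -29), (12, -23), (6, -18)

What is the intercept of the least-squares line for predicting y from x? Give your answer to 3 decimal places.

n = 8, Σx = 81, Σy = -169, Σxy = -2032, Σx² = 1007
Sxx = Σx² − (Σx)²/n = 1007 − 820.125 = 186.875
Sxy = Σxy − (Σx)(Σy)/n = -2032 − (-1711.125) = -320.875
b = Sxy/Sxx = -320.875/186.875 = -1.717057
a = ȳ − b·x̄ = -21.125 − (-1.717057)·10.125 = -3.739799

-3.740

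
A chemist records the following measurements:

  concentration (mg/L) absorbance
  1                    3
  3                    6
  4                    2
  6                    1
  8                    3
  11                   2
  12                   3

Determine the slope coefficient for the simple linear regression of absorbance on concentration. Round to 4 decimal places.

n = 7, Σx = 45, Σy = 20, Σxy = 117, Σx² = 391
Sxx = Σx² − (Σx)²/n = 391 − 289.285714 = 101.714286
Sxy = Σxy − (Σx)(Σy)/n = 117 − 128.571429 = -11.571429
b = Sxy/Sxx = -11.571429/101.714286 = -0.113764

-0.1138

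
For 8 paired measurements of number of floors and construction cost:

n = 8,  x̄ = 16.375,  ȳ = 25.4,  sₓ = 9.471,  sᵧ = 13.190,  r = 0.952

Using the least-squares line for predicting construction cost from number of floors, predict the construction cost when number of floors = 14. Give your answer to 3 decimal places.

b = r · sᵧ/sₓ = 0.952 · 13.19/9.471 = 1.325824
a = ȳ − b·x̄ = 25.4 − 1.325824·16.375 = 3.689630
ŷ(14) = a + b·14 = 3.689630 + 1.325824·14 = 22.251168

22.251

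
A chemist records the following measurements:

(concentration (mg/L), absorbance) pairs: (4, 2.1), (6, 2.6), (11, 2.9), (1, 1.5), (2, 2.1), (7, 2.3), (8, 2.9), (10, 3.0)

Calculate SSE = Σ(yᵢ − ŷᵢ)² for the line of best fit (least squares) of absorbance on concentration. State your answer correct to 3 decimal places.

0.291

n = 8, Σx = 49, Σy = 19.4, Σxy = 130.9, Σx² = 391, Σy² = 48.94
Sxx = Σx² − (Σx)²/n = 391 − 300.125 = 90.875
Sxy = Σxy − (Σx)(Σy)/n = 130.9 − 118.825 = 12.075
Syy = Σy² − (Σy)²/n = 48.94 − 47.045 = 1.895
b = Sxy/Sxx = 12.075/90.875 = 0.132875
SSE = Syy − b·Sxy = 1.895 − 0.132875·12.075 = 0.290536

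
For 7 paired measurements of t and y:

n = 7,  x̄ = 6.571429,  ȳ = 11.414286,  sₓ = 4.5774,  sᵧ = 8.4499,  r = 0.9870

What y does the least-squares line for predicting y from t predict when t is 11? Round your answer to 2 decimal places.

b = r · sᵧ/sₓ = 0.987 · 8.4499/4.5774 = 1.822006
a = ȳ − b·x̄ = 11.414286 − 1.822006·6.571429 = -0.558899
ŷ(11) = a + b·11 = -0.558899 + 1.822006·11 = 19.483170

19.48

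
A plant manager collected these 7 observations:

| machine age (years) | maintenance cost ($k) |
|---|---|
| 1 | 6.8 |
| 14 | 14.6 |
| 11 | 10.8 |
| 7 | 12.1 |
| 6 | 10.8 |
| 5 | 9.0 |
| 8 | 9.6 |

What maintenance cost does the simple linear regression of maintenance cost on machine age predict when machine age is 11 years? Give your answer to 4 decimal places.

12.3466

n = 7, Σx = 52, Σy = 73.7, Σxy = 601.3, Σx² = 492
Sxx = Σx² − (Σx)²/n = 492 − 386.285714 = 105.714286
Sxy = Σxy − (Σx)(Σy)/n = 601.3 − 547.485714 = 53.814286
b = Sxy/Sxx = 53.814286/105.714286 = 0.509054
a = ȳ − b·x̄ = 10.528571 − 0.509054·7.428571 = 6.747027
ŷ(11) = a + b·11 = 6.747027 + 0.509054·11 = 12.346622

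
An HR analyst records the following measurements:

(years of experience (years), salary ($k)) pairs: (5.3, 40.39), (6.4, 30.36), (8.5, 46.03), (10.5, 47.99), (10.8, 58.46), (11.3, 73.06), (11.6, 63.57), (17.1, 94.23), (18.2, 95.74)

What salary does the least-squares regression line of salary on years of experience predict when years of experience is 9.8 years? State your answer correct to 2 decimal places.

54.60

n = 9, Σx = 99.7, Σy = 549.83, Σxy = 6851.68, Σx² = 1254.09
Sxx = Σx² − (Σx)²/n = 1254.09 − 1104.454444 = 149.635556
Sxy = Σxy − (Σx)(Σy)/n = 6851.68 − 6090.894556 = 760.785444
b = Sxy/Sxx = 760.785444/149.635556 = 5.084256
a = ȳ − b·x̄ = 61.092222 − 5.084256·11.077778 = 4.769966
ŷ(9.8) = a + b·9.8 = 4.769966 + 5.084256·9.8 = 54.595673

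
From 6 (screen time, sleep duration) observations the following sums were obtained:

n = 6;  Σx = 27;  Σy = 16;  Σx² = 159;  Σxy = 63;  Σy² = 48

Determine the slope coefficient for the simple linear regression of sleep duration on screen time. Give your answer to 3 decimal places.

-0.240

Sxx = Σx² − (Σx)²/n = 159 − 121.5 = 37.5
Sxy = Σxy − (Σx)(Σy)/n = 63 − 72 = -9
b = Sxy/Sxx = -9/37.5 = -0.24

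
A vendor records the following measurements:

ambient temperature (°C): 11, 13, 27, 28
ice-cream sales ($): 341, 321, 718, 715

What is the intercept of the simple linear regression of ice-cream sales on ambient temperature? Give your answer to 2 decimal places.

n = 4, Σx = 79, Σy = 2095, Σxy = 47330, Σx² = 1803
Sxx = Σx² − (Σx)²/n = 1803 − 1560.25 = 242.75
Sxy = Σxy − (Σx)(Σy)/n = 47330 − 41376.25 = 5953.75
b = Sxy/Sxx = 5953.75/242.75 = 24.526262
a = ȳ − b·x̄ = 523.75 − 24.526262·19.75 = 39.356334

39.36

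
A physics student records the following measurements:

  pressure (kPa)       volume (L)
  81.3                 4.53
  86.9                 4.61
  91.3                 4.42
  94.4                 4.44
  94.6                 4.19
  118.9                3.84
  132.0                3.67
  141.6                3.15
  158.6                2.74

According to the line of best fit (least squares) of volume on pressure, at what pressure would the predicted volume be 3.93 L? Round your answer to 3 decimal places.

112.107

n = 9, Σx = 999.6, Σy = 35.59, Σxy = 3809.574, Σx² = 117123.24
Sxx = Σx² − (Σx)²/n = 117123.24 − 111022.24 = 6101
Sxy = Σxy − (Σx)(Σy)/n = 3809.574 − 3952.862667 = -143.288667
b = Sxy/Sxx = -143.288667/6101 = -0.023486
a = ȳ − b·x̄ = 3.954444 − (-0.023486)·111.066667 = 6.562967
Set a + b·x = 3.93: x = (3.93 − 6.562967) / (-0.023486) = 112.107472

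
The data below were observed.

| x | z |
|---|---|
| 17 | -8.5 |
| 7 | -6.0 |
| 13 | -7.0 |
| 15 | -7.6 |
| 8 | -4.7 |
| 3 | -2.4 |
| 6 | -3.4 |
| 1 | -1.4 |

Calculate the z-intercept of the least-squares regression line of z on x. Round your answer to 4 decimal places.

n = 8, Σx = 70, Σy = -41, Σxy = -458.1, Σx² = 842
Sxx = Σx² − (Σx)²/n = 842 − 612.5 = 229.5
Sxy = Σxy − (Σx)(Σy)/n = -458.1 − (-358.75) = -99.35
b = Sxy/Sxx = -99.35/229.5 = -0.432898
a = ȳ − b·x̄ = -5.125 − (-0.432898)·8.75 = -1.337146

-1.3371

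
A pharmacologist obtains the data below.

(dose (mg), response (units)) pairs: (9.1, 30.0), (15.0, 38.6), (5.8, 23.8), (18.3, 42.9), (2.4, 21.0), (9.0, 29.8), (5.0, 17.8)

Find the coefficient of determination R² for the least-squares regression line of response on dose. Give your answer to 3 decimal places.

n = 7, Σx = 64.6, Σy = 203.9, Σxy = 2182.71, Σx² = 788.1, Σy² = 6442.69
Sxx = Σx² − (Σx)²/n = 788.1 − 596.165714 = 191.934286
Sxy = Σxy − (Σx)(Σy)/n = 2182.71 − 1881.705714 = 301.004286
Syy = Σy² − (Σy)²/n = 6442.69 − 5939.315714 = 503.374286
R² = Sxy²/(Sxx·Syy) = (301.004286)²/(191.934286·503.374286) = 0.937782

0.938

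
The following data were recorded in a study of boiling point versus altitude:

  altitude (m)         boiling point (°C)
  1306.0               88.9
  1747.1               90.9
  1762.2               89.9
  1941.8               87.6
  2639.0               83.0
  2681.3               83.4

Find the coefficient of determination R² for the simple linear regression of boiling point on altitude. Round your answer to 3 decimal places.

n = 6, Σx = 12077.4, Σy = 523.7, Σxy = 1046095.67, Σx² = 25787621.18, Σy² = 45766.35
Sxx = Σx² − (Σx)²/n = 25787621.18 − 24310598.46 = 1477022.72
Sxy = Σxy − (Σx)(Σy)/n = 1046095.67 − 1054155.73 = -8060.06
Syy = Σy² − (Σy)²/n = 45766.35 − 45710.281667 = 56.068333
R² = Sxy²/(Sxx·Syy) = (-8060.06)²/(1477022.72·56.068333) = 0.784462

0.784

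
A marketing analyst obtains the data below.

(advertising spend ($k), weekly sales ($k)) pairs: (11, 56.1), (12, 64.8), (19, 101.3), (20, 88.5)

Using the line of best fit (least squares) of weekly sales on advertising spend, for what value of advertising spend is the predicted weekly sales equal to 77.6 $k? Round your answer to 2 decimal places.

n = 4, Σx = 62, Σy = 310.7, Σxy = 5089.4, Σx² = 1026
Sxx = Σx² − (Σx)²/n = 1026 − 961 = 65
Sxy = Σxy − (Σx)(Σy)/n = 5089.4 − 4815.85 = 273.55
b = Sxy/Sxx = 273.55/65 = 4.208462
a = ȳ − b·x̄ = 77.675 − 4.208462·15.5 = 12.443846
Set a + b·x = 77.6: x = (77.6 − 12.443846) / 4.208462 = 15.482179

15.48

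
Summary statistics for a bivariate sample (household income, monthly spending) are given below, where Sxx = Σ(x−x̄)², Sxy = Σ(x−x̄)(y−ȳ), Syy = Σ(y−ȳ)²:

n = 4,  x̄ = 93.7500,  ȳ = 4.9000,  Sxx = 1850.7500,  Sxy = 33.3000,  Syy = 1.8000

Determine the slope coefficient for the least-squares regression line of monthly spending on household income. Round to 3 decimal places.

0.018

b = Sxy/Sxx = 33.3/1850.75 = 0.017993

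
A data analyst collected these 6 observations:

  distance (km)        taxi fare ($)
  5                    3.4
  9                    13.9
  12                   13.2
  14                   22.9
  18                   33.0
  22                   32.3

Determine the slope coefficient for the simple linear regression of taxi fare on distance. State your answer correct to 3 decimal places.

1.831

n = 6, Σx = 80, Σy = 118.7, Σxy = 1925.7, Σx² = 1254
Sxx = Σx² − (Σx)²/n = 1254 − 1066.666667 = 187.333333
Sxy = Σxy − (Σx)(Σy)/n = 1925.7 − 1582.666667 = 343.033333
b = Sxy/Sxx = 343.033333/187.333333 = 1.831139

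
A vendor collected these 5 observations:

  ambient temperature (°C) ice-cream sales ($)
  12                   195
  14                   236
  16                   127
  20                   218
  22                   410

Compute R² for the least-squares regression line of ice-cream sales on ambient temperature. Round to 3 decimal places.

n = 5, Σx = 84, Σy = 1186, Σxy = 21056, Σx² = 1480, Σy² = 325474
Sxx = Σx² − (Σx)²/n = 1480 − 1411.2 = 68.8
Sxy = Σxy − (Σx)(Σy)/n = 21056 − 19924.8 = 1131.2
Syy = Σy² − (Σy)²/n = 325474 − 281319.2 = 44154.8
R² = Sxy²/(Sxx·Syy) = (1131.2)²/(68.8·44154.8) = 0.421223

0.421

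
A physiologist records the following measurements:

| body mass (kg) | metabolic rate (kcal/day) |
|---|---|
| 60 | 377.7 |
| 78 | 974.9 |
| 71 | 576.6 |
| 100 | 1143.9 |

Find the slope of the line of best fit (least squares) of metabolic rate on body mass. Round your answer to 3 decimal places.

n = 4, Σx = 309, Σy = 3073.1, Σxy = 254032.8, Σx² = 24725
Sxx = Σx² − (Σx)²/n = 24725 − 23870.25 = 854.75
Sxy = Σxy − (Σx)(Σy)/n = 254032.8 − 237396.975 = 16635.825
b = Sxy/Sxx = 16635.825/854.75 = 19.462796

19.463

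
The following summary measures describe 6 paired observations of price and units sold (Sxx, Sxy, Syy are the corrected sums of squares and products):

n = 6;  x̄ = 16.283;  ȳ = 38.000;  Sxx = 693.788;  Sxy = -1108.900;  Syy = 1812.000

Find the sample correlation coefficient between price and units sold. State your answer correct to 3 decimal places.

r = Sxy/√(Sxx·Syy) = -1108.9/√(1257143.856) = -1108.9/1121.224267 = -0.989008

-0.989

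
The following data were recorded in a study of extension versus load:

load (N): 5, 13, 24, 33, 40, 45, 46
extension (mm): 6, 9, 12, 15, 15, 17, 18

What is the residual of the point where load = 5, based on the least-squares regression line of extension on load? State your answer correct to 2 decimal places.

-0.54

n = 7, Σx = 206, Σy = 92, Σxy = 3123, Σx² = 7600
Sxx = Σx² − (Σx)²/n = 7600 − 6062.285714 = 1537.714286
Sxy = Σxy − (Σx)(Σy)/n = 3123 − 2707.428571 = 415.571429
b = Sxy/Sxx = 415.571429/1537.714286 = 0.270253
a = ȳ − b·x̄ = 13.142857 − 0.270253·29.428571 = 5.189706
ŷ(5) = 5.189706 + 0.270253·5 = 6.540970
residual = y − ŷ = 6 − 6.540970 = -0.540970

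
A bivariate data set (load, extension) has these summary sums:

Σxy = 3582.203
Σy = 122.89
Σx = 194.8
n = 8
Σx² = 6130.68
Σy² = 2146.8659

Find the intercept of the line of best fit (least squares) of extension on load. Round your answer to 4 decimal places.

5.0085

Sxx = Σx² − (Σx)²/n = 6130.68 − 4743.38 = 1387.3
Sxy = Σxy − (Σx)(Σy)/n = 3582.203 − 2992.3715 = 589.8315
b = Sxy/Sxx = 589.8315/1387.3 = 0.425165
a = ȳ − b·x̄ = 15.36125 − 0.425165·24.35 = 5.008481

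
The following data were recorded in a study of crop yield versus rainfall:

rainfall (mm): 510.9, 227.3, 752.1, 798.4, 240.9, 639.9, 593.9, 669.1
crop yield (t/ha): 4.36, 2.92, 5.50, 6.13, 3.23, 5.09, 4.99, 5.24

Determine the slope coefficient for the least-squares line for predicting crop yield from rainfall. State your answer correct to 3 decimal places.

0.005

n = 8, Σx = 4432.5, Σy = 37.46, Σxy = 22426.825, Σx² = 2783697.91
Sxx = Σx² − (Σx)²/n = 2783697.91 − 2455882.03125 = 327815.87875
Sxy = Σxy − (Σx)(Σy)/n = 22426.825 − 20755.18125 = 1671.64375
b = Sxy/Sxx = 1671.64375/327815.87875 = 0.005099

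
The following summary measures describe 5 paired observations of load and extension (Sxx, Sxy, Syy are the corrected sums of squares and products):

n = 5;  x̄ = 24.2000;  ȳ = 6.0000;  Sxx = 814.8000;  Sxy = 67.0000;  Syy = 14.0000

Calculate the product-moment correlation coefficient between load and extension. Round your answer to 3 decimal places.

0.627

r = Sxy/√(Sxx·Syy) = 67/√(11407.2) = 67/106.804494 = 0.627314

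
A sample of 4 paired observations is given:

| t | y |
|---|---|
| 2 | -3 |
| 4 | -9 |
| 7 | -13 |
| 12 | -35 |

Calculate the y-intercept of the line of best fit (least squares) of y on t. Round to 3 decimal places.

n = 4, Σx = 25, Σy = -60, Σxy = -553, Σx² = 213
Sxx = Σx² − (Σx)²/n = 213 − 156.25 = 56.75
Sxy = Σxy − (Σx)(Σy)/n = -553 − (-375) = -178
b = Sxy/Sxx = -178/56.75 = -3.136564
a = ȳ − b·x̄ = -15 − (-3.136564)·6.25 = 4.603524

4.604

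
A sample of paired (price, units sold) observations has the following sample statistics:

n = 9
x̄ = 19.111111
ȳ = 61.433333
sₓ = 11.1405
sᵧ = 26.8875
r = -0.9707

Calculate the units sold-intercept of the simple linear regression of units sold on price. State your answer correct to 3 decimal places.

106.206

b = r · sᵧ/sₓ = -0.9707 · 26.8875/11.1405 = -2.342776
a = ȳ − b·x̄ = 61.433333 − (-2.342776)·19.111111 = 106.206386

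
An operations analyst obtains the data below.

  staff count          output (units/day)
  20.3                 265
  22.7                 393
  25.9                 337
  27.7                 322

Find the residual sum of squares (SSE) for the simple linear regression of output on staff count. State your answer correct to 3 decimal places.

n = 4, Σx = 96.6, Σy = 1317, Σxy = 31948.3, Σx² = 2365.48, Σy² = 441927
Sxx = Σx² − (Σx)²/n = 2365.48 − 2332.89 = 32.59
Sxy = Σxy − (Σx)(Σy)/n = 31948.3 − 31805.55 = 142.75
Syy = Σy² − (Σy)²/n = 441927 − 433622.25 = 8304.75
b = Sxy/Sxx = 142.75/32.59 = 4.380178
SSE = Syy − b·Sxy = 8304.75 − 4.380178·142.75 = 7679.479595

7679.480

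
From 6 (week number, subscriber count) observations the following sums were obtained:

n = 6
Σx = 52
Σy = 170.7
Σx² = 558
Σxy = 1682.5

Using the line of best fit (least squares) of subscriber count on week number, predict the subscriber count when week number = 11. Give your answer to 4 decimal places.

32.8652

Sxx = Σx² − (Σx)²/n = 558 − 450.666667 = 107.333333
Sxy = Σxy − (Σx)(Σy)/n = 1682.5 − 1479.4 = 203.1
b = Sxy/Sxx = 203.1/107.333333 = 1.892236
a = ȳ − b·x̄ = 28.45 − 1.892236·8.666667 = 12.050621
ŷ(11) = a + b·11 = 12.050621 + 1.892236·11 = 32.865217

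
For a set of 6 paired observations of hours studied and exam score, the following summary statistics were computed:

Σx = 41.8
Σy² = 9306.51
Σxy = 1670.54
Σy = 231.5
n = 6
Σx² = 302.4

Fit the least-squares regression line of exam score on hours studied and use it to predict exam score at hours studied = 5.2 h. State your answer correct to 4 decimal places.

Sxx = Σx² − (Σx)²/n = 302.4 − 291.206667 = 11.193333
Sxy = Σxy − (Σx)(Σy)/n = 1670.54 − 1612.783333 = 57.756667
b = Sxy/Sxx = 57.756667/11.193333 = 5.159917
a = ȳ − b·x̄ = 38.583333 − 5.159917·6.966667 = 2.635914
ŷ(5.2) = a + b·5.2 = 2.635914 + 5.159917·5.2 = 29.467481

29.4675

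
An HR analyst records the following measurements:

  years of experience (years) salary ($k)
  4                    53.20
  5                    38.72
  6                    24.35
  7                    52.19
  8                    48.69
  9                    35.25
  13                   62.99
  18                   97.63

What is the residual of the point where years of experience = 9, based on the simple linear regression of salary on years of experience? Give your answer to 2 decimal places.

n = 8, Σx = 70, Σy = 413.02, Σxy = 4200.81, Σx² = 764
Sxx = Σx² − (Σx)²/n = 764 − 612.5 = 151.5
Sxy = Σxy − (Σx)(Σy)/n = 4200.81 − 3613.925 = 586.885
b = Sxy/Sxx = 586.885/151.5 = 3.873828
a = ȳ − b·x̄ = 51.6275 − 3.873828·8.75 = 17.731502
ŷ(9) = 17.731502 + 3.873828·9 = 52.595957
residual = y − ŷ = 35.25 − 52.595957 = -17.345957

-17.35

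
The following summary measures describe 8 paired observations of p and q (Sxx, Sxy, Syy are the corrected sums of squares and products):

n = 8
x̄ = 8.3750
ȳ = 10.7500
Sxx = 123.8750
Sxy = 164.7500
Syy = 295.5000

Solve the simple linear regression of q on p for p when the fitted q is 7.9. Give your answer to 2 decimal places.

b = Sxy/Sxx = 164.75/123.875 = 1.329970
a = ȳ − b·x̄ = 10.75 − 1.329970·8.375 = -0.388496
Set a + b·x = 7.9: x = (7.9 − (-0.388496)) / 1.329970 = 6.232094

6.23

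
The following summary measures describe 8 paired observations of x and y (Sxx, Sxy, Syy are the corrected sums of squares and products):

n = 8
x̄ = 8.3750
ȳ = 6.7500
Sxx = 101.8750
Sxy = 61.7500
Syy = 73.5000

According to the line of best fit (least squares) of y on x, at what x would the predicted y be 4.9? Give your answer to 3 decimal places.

b = Sxy/Sxx = 61.75/101.875 = 0.606135
a = ȳ − b·x̄ = 6.75 − 0.606135·8.375 = 1.673620
Set a + b·x = 4.9: x = (4.9 − 1.673620) / 0.606135 = 5.322874

5.323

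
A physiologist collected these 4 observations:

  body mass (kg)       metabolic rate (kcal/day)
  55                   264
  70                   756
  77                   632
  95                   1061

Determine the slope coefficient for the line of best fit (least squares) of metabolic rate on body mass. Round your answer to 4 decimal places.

n = 4, Σx = 297, Σy = 2713, Σxy = 216899, Σx² = 22879
Sxx = Σx² − (Σx)²/n = 22879 − 22052.25 = 826.75
Sxy = Σxy − (Σx)(Σy)/n = 216899 − 201440.25 = 15458.75
b = Sxy/Sxx = 15458.75/826.75 = 18.698216

18.6982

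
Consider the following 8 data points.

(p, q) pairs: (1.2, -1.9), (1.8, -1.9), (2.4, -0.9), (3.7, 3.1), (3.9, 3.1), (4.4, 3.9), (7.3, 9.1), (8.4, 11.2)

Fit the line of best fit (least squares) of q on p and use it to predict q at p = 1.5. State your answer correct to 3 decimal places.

-1.822

n = 8, Σx = 33.1, Σy = 25.7, Σxy = 193.37, Σx² = 182.55
Sxx = Σx² − (Σx)²/n = 182.55 − 136.95125 = 45.59875
Sxy = Σxy − (Σx)(Σy)/n = 193.37 − 106.33375 = 87.03625
b = Sxy/Sxx = 87.03625/45.59875 = 1.908742
a = ȳ − b·x̄ = 3.2125 − 1.908742·4.1375 = -4.684920
ŷ(1.5) = a + b·1.5 = -4.684920 + 1.908742·1.5 = -1.821807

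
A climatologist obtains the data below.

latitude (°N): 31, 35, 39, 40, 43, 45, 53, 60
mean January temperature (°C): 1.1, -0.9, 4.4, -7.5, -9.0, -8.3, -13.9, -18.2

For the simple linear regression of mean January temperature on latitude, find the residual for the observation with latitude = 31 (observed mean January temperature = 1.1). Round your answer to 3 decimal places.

-1.235

n = 8, Σx = 346, Σy = -52.3, Σxy = -2715, Σx² = 15590
Sxx = Σx² − (Σx)²/n = 15590 − 14964.5 = 625.5
Sxy = Σxy − (Σx)(Σy)/n = -2715 − (-2261.975) = -453.025
b = Sxy/Sxx = -453.025/625.5 = -0.724261
a = ȳ − b·x̄ = -6.5375 − (-0.724261)·43.25 = 24.786771
ŷ(31) = 24.786771 + (-0.724261)·31 = 2.334692
residual = y − ŷ = 1.1 − 2.334692 = -1.234692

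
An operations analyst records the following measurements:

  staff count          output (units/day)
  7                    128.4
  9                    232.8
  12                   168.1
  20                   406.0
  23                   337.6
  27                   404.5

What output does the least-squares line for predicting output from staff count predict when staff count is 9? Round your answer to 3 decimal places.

181.740

n = 6, Σx = 98, Σy = 1677.4, Σxy = 31817.5, Σx² = 1932
Sxx = Σx² − (Σx)²/n = 1932 − 1600.666667 = 331.333333
Sxy = Σxy − (Σx)(Σy)/n = 31817.5 − 27397.533333 = 4419.966667
b = Sxy/Sxx = 4419.966667/331.333333 = 13.339940
a = ȳ − b·x̄ = 279.566667 − 13.339940·16.333333 = 61.680986
ŷ(9) = a + b·9 = 61.680986 + 13.339940·9 = 181.740443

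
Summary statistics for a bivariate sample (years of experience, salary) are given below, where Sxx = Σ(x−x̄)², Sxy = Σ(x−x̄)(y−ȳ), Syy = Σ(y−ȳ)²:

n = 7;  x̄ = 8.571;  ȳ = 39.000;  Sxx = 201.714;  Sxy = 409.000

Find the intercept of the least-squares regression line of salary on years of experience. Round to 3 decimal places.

21.621

b = Sxy/Sxx = 409/201.714 = 2.027623
a = ȳ − b·x̄ = 39 − 2.027623·8.571 = 21.621241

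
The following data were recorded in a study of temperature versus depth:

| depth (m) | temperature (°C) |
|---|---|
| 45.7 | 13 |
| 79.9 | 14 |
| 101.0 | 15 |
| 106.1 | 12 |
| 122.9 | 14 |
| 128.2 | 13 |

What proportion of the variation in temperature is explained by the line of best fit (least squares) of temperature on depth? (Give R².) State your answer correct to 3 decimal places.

n = 6, Σx = 583.8, Σy = 81, Σxy = 7888.1, Σx² = 61470.36, Σy² = 1099
Sxx = Σx² − (Σx)²/n = 61470.36 − 56803.74 = 4666.62
Sxy = Σxy − (Σx)(Σy)/n = 7888.1 − 7881.3 = 6.8
Syy = Σy² − (Σy)²/n = 1099 − 1093.5 = 5.5
R² = Sxy²/(Sxx·Syy) = (6.8)²/(4666.62·5.5) = 0.001802

0.002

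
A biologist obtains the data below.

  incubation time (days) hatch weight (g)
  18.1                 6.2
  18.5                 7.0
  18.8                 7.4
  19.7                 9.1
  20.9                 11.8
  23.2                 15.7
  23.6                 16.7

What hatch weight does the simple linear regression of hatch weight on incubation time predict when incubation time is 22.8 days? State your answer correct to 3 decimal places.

n = 7, Σx = 142.8, Σy = 73.9, Σxy = 1565.09, Σx² = 2943.4
Sxx = Σx² − (Σx)²/n = 2943.4 − 2913.12 = 30.28
Sxy = Σxy − (Σx)(Σy)/n = 1565.09 − 1507.56 = 57.53
b = Sxy/Sxx = 57.53/30.28 = 1.899934
a = ȳ − b·x̄ = 10.557143 − 1.899934·20.4 = -28.201510
ŷ(22.8) = a + b·22.8 = -28.201510 + 1.899934·22.8 = 15.116984

15.117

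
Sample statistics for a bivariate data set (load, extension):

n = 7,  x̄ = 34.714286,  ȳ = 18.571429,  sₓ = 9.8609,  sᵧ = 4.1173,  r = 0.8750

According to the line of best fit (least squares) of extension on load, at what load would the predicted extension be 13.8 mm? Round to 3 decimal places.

21.654

b = r · sᵧ/sₓ = 0.875 · 4.1173/9.8609 = 0.365346
a = ȳ − b·x̄ = 18.571429 − 0.365346·34.714286 = 5.888714
Set a + b·x = 13.8: x = (13.8 − 5.888714) / 0.365346 = 21.654248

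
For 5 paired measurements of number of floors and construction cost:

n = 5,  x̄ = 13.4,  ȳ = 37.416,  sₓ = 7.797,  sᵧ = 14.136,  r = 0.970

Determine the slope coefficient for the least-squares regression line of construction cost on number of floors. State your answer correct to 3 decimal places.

1.759

b = r · sᵧ/sₓ = 0.97 · 14.136/7.797 = 1.758615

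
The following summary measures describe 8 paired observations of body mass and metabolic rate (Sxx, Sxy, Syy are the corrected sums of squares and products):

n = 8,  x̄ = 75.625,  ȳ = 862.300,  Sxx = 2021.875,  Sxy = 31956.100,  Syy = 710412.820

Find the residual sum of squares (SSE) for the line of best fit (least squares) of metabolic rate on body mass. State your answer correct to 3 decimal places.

b = Sxy/Sxx = 31956.1/2021.875 = 15.805181
SSE = Syy − b·Sxy = 710412.82 − 15.805181·31956.1 = 205340.880731

205340.881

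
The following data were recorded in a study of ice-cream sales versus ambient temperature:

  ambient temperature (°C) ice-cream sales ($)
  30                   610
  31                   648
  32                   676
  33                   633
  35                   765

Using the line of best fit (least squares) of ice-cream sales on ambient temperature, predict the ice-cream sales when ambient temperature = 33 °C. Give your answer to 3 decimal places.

687.676

n = 5, Σx = 161, Σy = 3332, Σxy = 107684, Σx² = 5199
Sxx = Σx² − (Σx)²/n = 5199 − 5184.2 = 14.8
Sxy = Σxy − (Σx)(Σy)/n = 107684 − 107290.4 = 393.6
b = Sxy/Sxx = 393.6/14.8 = 26.594595
a = ȳ − b·x̄ = 666.4 − 26.594595·32.2 = -189.945946
ŷ(33) = a + b·33 = -189.945946 + 26.594595·33 = 687.675676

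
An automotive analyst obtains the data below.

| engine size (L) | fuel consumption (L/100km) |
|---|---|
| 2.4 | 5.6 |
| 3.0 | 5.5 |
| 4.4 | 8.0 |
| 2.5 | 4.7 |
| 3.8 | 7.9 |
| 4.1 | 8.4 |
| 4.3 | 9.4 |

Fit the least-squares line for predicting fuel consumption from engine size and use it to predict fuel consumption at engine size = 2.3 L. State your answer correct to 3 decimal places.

n = 7, Σx = 24.5, Σy = 49.5, Σxy = 181.77, Σx² = 90.11
Sxx = Σx² − (Σx)²/n = 90.11 − 85.75 = 4.36
Sxy = Σxy − (Σx)(Σy)/n = 181.77 − 173.25 = 8.52
b = Sxy/Sxx = 8.52/4.36 = 1.954128
a = ȳ − b·x̄ = 7.071429 − 1.954128·3.5 = 0.231979
ŷ(2.3) = a + b·2.3 = 0.231979 + 1.954128·2.3 = 4.726474

4.726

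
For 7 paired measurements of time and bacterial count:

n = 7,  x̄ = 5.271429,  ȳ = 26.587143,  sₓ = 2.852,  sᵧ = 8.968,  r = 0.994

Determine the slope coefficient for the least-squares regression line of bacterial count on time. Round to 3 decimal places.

b = r · sᵧ/sₓ = 0.994 · 8.968/2.852 = 3.125593

3.126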